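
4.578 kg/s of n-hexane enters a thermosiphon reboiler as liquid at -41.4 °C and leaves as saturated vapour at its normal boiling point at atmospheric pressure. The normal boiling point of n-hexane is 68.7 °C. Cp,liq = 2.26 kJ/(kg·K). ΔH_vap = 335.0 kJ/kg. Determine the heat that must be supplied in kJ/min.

Q = 160000 kJ/min

liquid -41.4→68.7 °C: 248.83 kJ/kg
vaporisation at 68.7 °C: 335 kJ/kg
Δh = 248.83 + 335 = 583.83 kJ/kg
Q = ṁ·Δh = 4.578 kg/s × 583.83 kJ/kg = 2672.8 kJ/s
|Q| = 2672.8 kW = 160370 kJ/min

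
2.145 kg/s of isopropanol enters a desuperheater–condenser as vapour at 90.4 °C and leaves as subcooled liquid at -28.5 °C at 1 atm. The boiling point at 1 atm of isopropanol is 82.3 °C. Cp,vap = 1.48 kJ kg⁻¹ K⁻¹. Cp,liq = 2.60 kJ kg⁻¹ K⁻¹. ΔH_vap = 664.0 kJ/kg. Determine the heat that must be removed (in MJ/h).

Q_c = 7440 MJ/h

vapour 90.4→82.3 °C: -11.988 kJ/kg
condensation at 82.3 °C: -664 kJ/kg
liquid 82.3→-28.5 °C: -288.08 kJ/kg
Δh = -11.988 + -664 + -288.08 = -964.07 kJ/kg
Q = ṁ·Δh = 2.145 kg/s × -964.07 kJ/kg = -2067.9 kJ/s
|Q| = 2067.9 kW = 7444.5 MJ/h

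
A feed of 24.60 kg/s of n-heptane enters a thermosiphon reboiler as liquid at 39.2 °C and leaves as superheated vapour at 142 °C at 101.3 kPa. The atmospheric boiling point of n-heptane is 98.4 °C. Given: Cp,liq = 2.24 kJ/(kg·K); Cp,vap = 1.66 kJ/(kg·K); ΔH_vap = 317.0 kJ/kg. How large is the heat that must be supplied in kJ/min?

liquid 39.2→98.4 °C: 132.61 kJ/kg
vaporisation at 98.4 °C: 317 kJ/kg
vapour 98.4→142 °C: 72.376 kJ/kg
Δh = 132.61 + 317 + 72.376 = 521.98 kJ/kg
Q = ṁ·Δh = 24.60 kg/s × 521.98 kJ/kg = 12841 kJ/s
|Q| = 12841 kW = 770450 kJ/min

Q = 770000 kJ/min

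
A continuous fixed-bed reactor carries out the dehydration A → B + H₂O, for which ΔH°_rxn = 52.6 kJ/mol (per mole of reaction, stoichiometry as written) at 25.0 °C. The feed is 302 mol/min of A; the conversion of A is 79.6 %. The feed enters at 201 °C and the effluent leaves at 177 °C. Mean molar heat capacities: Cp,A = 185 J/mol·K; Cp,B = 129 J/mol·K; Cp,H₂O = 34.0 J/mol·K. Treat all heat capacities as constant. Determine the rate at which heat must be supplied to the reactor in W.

Extent of reaction ξ = 0.796 × 302 = 240.39 mol/min
Reaction term: ξ·ΔH°_rxn = 240.39 × 52.6 = 12645 kJ/min
Sensible, feed 201→25 °C: -9833.1 kJ/min
Outlet flows (mol/min): A 61.608, B 240.39, H₂O 240.39
Sensible, products 25→177 °C: 7688.4 kJ/min
Q = ΔH = 10500 kJ/min = 175 kW
Heat supplied = 175000 W

Q_in = 175000 W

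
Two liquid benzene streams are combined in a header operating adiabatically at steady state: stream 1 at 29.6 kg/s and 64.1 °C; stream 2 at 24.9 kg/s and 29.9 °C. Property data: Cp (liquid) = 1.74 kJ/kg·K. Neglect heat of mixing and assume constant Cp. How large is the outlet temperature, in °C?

No heat crosses the boundary, so H_out = H_in.
T_out = Σ ṁᵢCp,ᵢTᵢ / Σ ṁᵢCp,ᵢ
      = 4596.9 / 94.83 = 48.475 °C

T_out = 48.5 °C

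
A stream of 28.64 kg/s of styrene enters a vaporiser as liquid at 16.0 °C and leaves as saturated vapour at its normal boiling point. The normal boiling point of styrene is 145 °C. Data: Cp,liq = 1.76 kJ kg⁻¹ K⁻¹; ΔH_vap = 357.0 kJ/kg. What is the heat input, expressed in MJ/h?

Q = 60200 MJ/h

liquid 16.0→145 °C: 227.04 kJ/kg
vaporisation at 145 °C: 357 kJ/kg
Δh = 227.04 + 357 = 584.04 kJ/kg
Q = ṁ·Δh = 28.64 kg/s × 584.04 kJ/kg = 16727 kJ/s
|Q| = 16727 kW = 60217 MJ/h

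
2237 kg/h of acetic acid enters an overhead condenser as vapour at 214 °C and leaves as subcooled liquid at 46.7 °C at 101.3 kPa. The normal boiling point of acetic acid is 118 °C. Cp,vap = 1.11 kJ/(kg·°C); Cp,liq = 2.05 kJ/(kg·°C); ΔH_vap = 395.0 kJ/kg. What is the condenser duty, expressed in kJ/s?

vapour 214→118 °C: -106.56 kJ/kg
condensation at 118 °C: -395 kJ/kg
liquid 118→46.7 °C: -146.16 kJ/kg
Δh = -106.56 + -395 + -146.16 = -647.73 kJ/kg
Q = ṁ·Δh = 2237 kg/h × -647.73 kJ/kg = -1.449e+06 kJ/h
|Q| = 402.49 kW

Q_c = 402 kJ/s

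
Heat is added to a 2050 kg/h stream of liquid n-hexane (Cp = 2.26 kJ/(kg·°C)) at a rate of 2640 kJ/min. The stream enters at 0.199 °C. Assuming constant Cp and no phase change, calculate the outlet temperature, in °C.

Q = 2640 kJ/min = 158400 kJ/h
ΔT = Q/(ṁ·Cp) = 158400/(2050×2.26) = 34.19 K
T_out = 0.199 + 34.19 = 34.389 °C

T_out = 34.4 °C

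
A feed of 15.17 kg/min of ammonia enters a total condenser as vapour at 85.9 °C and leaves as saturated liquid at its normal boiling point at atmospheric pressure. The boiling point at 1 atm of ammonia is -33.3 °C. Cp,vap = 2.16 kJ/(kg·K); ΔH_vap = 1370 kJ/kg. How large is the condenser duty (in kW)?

Q_c = 411 kW

vapour 85.9→-33.3 °C: -257.47 kJ/kg
condensation at -33.3 °C: -1370 kJ/kg
Δh = -257.47 + -1370 = -1627.5 kJ/kg
Q = ṁ·Δh = 15.17 kg/min × -1627.5 kJ/kg = -24689 kJ/min
|Q| = 411.48 kW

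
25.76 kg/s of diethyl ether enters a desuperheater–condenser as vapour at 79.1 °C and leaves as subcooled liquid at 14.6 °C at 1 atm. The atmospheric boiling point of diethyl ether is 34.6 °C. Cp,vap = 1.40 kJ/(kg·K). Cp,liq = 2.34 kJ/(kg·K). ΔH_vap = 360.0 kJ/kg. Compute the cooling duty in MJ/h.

vapour 79.1→34.6 °C: -62.3 kJ/kg
condensation at 34.6 °C: -360 kJ/kg
liquid 34.6→14.6 °C: -46.8 kJ/kg
Δh = -62.3 + -360 + -46.8 = -469.1 kJ/kg
Q = ṁ·Δh = 25.76 kg/s × -469.1 kJ/kg = -12084 kJ/s
|Q| = 12084 kW = 43502 MJ/h

Q_c = 43500 MJ/h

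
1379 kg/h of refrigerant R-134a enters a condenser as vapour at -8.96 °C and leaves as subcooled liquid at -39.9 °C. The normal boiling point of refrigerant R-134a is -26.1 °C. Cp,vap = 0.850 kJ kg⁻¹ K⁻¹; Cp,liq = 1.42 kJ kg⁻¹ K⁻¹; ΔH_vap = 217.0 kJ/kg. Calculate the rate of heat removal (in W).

Q_c = 96200 W

vapour -8.96→-26.1 °C: -14.569 kJ/kg
condensation at -26.1 °C: -217 kJ/kg
liquid -26.1→-39.9 °C: -19.596 kJ/kg
Δh = -14.569 + -217 + -19.596 = -251.16 kJ/kg
Q = ṁ·Δh = 1379 kg/h × -251.16 kJ/kg = -346360 kJ/h
|Q| = 96.21 kW = 96210 W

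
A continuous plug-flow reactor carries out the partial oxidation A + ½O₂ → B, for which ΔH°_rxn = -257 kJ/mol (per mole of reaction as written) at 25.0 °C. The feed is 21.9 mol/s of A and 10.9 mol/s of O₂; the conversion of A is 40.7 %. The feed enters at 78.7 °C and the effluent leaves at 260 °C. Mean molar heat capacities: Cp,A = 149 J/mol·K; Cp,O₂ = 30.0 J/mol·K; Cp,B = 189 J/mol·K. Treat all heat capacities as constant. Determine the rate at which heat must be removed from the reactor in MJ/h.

Q_out = 5710 MJ/h

Extent of reaction ξ = 0.407 × 21.9 = 8.9133 mol/s
Reaction term: ξ·ΔH°_rxn = 8.9133 × -257 = -2290.7 kJ/s
Sensible, feed 78.7→25 °C: -192.79 kJ/s
Outlet flows (mol/s): A 12.987, O₂ 6.4434, B 8.9133
Sensible, products 25→260 °C: 896.04 kJ/s
Q = ΔH = -1587.5 kJ/s = -1587.5 kW
Heat removed = 5714.9 MJ/h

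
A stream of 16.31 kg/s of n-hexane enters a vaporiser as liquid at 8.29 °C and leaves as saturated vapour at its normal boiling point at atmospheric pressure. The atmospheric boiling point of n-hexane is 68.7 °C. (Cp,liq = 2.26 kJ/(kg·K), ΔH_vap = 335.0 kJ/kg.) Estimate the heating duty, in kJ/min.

liquid 8.29→68.7 °C: 136.53 kJ/kg
vaporisation at 68.7 °C: 335 kJ/kg
Δh = 136.53 + 335 = 471.53 kJ/kg
Q = ṁ·Δh = 16.31 kg/s × 471.53 kJ/kg = 7690.6 kJ/s
|Q| = 7690.6 kW = 461440 kJ/min

Q = 461000 kJ/min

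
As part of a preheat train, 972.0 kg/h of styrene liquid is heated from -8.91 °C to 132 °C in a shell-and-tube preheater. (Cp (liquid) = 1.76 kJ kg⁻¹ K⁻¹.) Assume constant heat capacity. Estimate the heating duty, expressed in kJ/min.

Q = ṁ·Cp·ΔT = 972.0 × 1.76 × (132 − -8.91) = 241060 kJ/h
Converting: 241060 / 3600 s = 66.96 kW
Heating duty = 4017.6 kJ/min

Q = 4020 kJ/min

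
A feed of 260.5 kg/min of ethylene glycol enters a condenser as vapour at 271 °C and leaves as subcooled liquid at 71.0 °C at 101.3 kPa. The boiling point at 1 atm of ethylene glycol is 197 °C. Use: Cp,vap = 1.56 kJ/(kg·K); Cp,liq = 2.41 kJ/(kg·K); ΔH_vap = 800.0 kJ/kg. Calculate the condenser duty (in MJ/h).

Q_c = 19100 MJ/h

vapour 271→197 °C: -115.44 kJ/kg
condensation at 197 °C: -800 kJ/kg
liquid 197→71.0 °C: -303.66 kJ/kg
Δh = -115.44 + -800 + -303.66 = -1219.1 kJ/kg
Q = ṁ·Δh = 260.5 kg/min × -1219.1 kJ/kg = -317580 kJ/min
|Q| = 5292.9 kW = 19055 MJ/h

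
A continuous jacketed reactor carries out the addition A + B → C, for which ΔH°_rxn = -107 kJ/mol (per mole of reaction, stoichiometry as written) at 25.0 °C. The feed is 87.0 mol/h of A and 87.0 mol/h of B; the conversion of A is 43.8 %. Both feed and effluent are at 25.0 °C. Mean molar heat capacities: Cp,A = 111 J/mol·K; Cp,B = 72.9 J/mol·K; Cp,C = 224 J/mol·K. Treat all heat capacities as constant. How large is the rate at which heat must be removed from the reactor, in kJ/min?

Extent of reaction ξ = 0.438 × 87.0 = 38.106 mol/h
Reaction term: ξ·ΔH°_rxn = 38.106 × -107 = -4077.3 kJ/h
Q = ΔH = -4077.3 kJ/h = -1.1326 kW
Heat removed = 67.956 kJ/min

Q_out = 68.0 kJ/min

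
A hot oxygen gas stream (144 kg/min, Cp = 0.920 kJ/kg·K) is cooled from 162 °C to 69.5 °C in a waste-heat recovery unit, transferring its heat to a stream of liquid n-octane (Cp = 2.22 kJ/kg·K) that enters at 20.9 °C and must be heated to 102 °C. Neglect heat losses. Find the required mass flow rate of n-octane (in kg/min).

ṁ_c = 68.1 kg/min

Heat released by hot stream: Q = 144 × 0.920 × (162 − 69.5) = 12254 kJ/min
Energy balance on cold side (adiabatic exchanger): Q = ṁ_c·Cp_c·(T_c,out − T_c,in)
ṁ_c = 12254 / [2.22 × (102 − 20.9)] = 68.064 kg/min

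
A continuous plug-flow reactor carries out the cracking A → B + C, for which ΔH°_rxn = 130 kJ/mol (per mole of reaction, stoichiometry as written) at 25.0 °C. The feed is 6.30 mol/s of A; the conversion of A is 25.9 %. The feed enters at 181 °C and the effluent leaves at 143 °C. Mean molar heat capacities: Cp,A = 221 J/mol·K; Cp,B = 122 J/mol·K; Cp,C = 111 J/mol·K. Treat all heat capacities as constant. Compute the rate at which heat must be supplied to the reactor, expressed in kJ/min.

Extent of reaction ξ = 0.259 × 6.30 = 1.6317 mol/s
Reaction term: ξ·ΔH°_rxn = 1.6317 × 130 = 212.12 kJ/s
Sensible, feed 181→25 °C: -217.2 kJ/s
Outlet flows (mol/s): A 4.6683, B 1.6317, C 1.6317
Sensible, products 25→143 °C: 166.6 kJ/s
Q = ΔH = 161.52 kJ/s = 161.52 kW
Heat supplied = 9691.4 kJ/min

Q_in = 9690 kJ/min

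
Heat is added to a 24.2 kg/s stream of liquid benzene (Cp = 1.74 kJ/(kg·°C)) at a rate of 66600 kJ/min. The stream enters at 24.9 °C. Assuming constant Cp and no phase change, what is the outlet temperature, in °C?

Q = 66600 kJ/min = 1110 kJ/s
ΔT = Q/(ṁ·Cp) = 1110/(24.2×1.74) = 26.361 K
T_out = 24.9 + 26.361 = 51.261 °C

T_out = 51.3 °C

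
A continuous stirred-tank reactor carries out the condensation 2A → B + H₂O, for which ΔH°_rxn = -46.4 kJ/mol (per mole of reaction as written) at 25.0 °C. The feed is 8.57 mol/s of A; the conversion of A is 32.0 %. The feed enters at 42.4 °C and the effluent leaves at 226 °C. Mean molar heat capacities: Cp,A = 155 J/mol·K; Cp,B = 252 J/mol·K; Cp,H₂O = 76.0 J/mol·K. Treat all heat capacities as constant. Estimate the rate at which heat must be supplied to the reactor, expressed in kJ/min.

Extent of reaction ξ = 0.320 × 8.57 / 2 = 1.3712 mol/s
Reaction term: ξ·ΔH°_rxn = 1.3712 × -46.4 = -63.624 kJ/s
Sensible, feed 42.4→25 °C: -23.113 kJ/s
Outlet flows (mol/s): A 5.8276, B 1.3712, H₂O 1.3712
Sensible, products 25→226 °C: 271.96 kJ/s
Q = ΔH = 185.22 kJ/s = 185.22 kW
Heat supplied = 11113 kJ/min

Q_in = 11100 kJ/min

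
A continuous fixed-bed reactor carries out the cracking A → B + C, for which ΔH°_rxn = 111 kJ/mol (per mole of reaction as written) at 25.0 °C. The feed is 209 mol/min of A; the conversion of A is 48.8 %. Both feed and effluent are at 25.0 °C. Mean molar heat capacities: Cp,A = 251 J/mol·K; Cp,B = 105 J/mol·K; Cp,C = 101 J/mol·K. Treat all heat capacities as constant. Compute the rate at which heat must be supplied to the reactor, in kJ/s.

Q_in = 189 kJ/s

Extent of reaction ξ = 0.488 × 209 = 101.99 mol/min
Reaction term: ξ·ΔH°_rxn = 101.99 × 111 = 11321 kJ/min
Q = ΔH = 11321 kJ/min = 188.69 kW
Heat supplied = 188.69 kJ/s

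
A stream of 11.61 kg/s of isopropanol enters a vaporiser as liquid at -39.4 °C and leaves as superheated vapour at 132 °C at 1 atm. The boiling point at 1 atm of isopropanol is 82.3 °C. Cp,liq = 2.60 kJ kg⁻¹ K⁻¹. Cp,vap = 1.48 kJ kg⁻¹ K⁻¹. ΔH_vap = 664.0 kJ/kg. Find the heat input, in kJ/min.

Q = 734000 kJ/min

liquid -39.4→82.3 °C: 316.42 kJ/kg
vaporisation at 82.3 °C: 664 kJ/kg
vapour 82.3→132 °C: 73.556 kJ/kg
Δh = 316.42 + 664 + 73.556 = 1054 kJ/kg
Q = ṁ·Δh = 11.61 kg/s × 1054 kJ/kg = 12237 kJ/s
|Q| = 12237 kW = 734200 kJ/min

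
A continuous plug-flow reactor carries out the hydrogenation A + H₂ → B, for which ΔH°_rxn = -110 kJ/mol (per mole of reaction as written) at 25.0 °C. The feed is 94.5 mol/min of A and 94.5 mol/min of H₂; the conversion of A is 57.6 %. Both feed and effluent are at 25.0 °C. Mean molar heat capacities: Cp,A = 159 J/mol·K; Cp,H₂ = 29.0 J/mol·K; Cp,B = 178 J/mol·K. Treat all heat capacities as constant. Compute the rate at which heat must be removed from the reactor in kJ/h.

Extent of reaction ξ = 0.576 × 94.5 = 54.432 mol/min
Reaction term: ξ·ΔH°_rxn = 54.432 × -110 = -5987.5 kJ/min
Q = ΔH = -5987.5 kJ/min = -99.792 kW
Heat removed = 359250 kJ/h

Q_out = 359000 kJ/h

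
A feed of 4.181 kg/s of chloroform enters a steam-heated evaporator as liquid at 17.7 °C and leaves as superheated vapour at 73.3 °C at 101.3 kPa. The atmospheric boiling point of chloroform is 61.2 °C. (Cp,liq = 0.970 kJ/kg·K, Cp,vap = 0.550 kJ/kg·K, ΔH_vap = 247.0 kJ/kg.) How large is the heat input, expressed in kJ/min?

Q = 74200 kJ/min

liquid 17.7→61.2 °C: 42.195 kJ/kg
vaporisation at 61.2 °C: 247 kJ/kg
vapour 61.2→73.3 °C: 6.655 kJ/kg
Δh = 42.195 + 247 + 6.655 = 295.85 kJ/kg
Q = ṁ·Δh = 4.181 kg/s × 295.85 kJ/kg = 1236.9 kJ/s
|Q| = 1236.9 kW = 74217 kJ/min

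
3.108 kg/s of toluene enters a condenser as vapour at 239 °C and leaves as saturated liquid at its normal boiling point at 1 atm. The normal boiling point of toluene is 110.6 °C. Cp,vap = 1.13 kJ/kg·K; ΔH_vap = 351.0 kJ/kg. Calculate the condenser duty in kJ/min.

vapour 239→110.6 °C: -145.09 kJ/kg
condensation at 110.6 °C: -351 kJ/kg
Δh = -145.09 + -351 = -496.09 kJ/kg
Q = ṁ·Δh = 3.108 kg/s × -496.09 kJ/kg = -1541.9 kJ/s
|Q| = 1541.9 kW = 92511 kJ/min

Q_c = 92500 kJ/min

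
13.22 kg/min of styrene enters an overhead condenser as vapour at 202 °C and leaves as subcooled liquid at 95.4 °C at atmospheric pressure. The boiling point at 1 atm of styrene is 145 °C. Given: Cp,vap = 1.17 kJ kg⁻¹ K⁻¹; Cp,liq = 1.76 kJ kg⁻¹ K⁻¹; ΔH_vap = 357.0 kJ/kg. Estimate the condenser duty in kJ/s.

Q_c = 113 kJ/s

vapour 202→145 °C: -66.69 kJ/kg
condensation at 145 °C: -357 kJ/kg
liquid 145→95.4 °C: -87.296 kJ/kg
Δh = -66.69 + -357 + -87.296 = -510.99 kJ/kg
Q = ṁ·Δh = 13.22 kg/min × -510.99 kJ/kg = -6755.2 kJ/min
|Q| = 112.59 kW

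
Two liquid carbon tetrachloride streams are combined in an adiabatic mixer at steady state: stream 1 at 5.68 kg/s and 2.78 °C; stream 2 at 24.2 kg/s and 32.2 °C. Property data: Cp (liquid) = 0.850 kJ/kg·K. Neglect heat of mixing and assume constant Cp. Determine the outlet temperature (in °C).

Energy balance with Q = 0: Σ ṁᵢCp,ᵢ(T_out − Tᵢ) = 0
T_out = Σ ṁᵢCp,ᵢTᵢ / Σ ṁᵢCp,ᵢ
      = 675.78 / 25.398 = 26.607 °C

T_out = 26.6 °C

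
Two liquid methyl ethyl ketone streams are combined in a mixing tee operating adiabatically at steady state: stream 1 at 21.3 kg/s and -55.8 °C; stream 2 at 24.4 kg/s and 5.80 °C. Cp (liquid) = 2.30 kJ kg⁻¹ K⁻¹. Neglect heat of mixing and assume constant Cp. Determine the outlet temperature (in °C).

T_out = -22.9 °C

No heat crosses the boundary, so H_out = H_in.
T_out = Σ ṁᵢCp,ᵢTᵢ / Σ ṁᵢCp,ᵢ
      = -2408.1 / 105.11 = -22.911 °C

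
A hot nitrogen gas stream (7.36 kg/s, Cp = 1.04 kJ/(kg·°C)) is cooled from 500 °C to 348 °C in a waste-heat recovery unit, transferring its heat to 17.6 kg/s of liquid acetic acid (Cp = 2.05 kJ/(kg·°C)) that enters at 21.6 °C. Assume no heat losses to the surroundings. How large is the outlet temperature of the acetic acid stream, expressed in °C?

T_c,out = 53.8 °C

Heat released by hot stream: Q = 7.36 × 1.04 × (500 − 348) = 1163.5 kJ/s
Energy balance on cold side (adiabatic exchanger): Q = ṁ_c·Cp_c·(T_c,out − T_c,in)
T_c,out = 21.6 + 1163.5/(17.6 × 2.05) = 53.847 °C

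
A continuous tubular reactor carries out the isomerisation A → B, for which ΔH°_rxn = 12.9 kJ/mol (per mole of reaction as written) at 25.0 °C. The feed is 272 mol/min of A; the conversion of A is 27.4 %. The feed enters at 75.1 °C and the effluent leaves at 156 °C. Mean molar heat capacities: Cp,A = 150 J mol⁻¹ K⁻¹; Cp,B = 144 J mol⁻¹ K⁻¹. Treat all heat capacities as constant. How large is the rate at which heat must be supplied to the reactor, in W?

Extent of reaction ξ = 0.274 × 272 = 74.528 mol/min
Reaction term: ξ·ΔH°_rxn = 74.528 × 12.9 = 961.41 kJ/min
Sensible, feed 75.1→25 °C: -2044.1 kJ/min
Outlet flows (mol/min): A 197.47, B 74.528
Sensible, products 25→156 °C: 5286.2 kJ/min
Q = ΔH = 4203.6 kJ/min = 70.059 kW
Heat supplied = 70059 W

Q_in = 70100 W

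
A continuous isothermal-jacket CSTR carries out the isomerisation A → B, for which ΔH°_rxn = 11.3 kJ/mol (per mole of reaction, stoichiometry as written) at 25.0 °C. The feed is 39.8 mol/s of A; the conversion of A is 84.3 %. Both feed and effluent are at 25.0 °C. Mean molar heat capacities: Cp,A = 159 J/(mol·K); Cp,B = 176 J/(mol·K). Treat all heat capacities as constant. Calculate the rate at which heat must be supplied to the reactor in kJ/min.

Q_in = 22700 kJ/min

Extent of reaction ξ = 0.843 × 39.8 = 33.551 mol/s
Reaction term: ξ·ΔH°_rxn = 33.551 × 11.3 = 379.13 kJ/s
Q = ΔH = 379.13 kJ/s = 379.13 kW
Heat supplied = 22748 kJ/min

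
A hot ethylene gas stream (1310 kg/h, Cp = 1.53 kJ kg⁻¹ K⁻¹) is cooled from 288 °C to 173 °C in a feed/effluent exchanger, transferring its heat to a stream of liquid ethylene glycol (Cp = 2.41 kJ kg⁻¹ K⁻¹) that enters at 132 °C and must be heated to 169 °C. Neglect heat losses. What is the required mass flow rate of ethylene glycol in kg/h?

ṁ_c = 2580 kg/h

Heat released by hot stream: Q = 1310 × 1.53 × (288 − 173) = 230490 kJ/h
Energy balance on cold side (adiabatic exchanger): Q = ṁ_c·Cp_c·(T_c,out − T_c,in)
ṁ_c = 230490 / [2.41 × (169 − 132)] = 2584.9 kg/h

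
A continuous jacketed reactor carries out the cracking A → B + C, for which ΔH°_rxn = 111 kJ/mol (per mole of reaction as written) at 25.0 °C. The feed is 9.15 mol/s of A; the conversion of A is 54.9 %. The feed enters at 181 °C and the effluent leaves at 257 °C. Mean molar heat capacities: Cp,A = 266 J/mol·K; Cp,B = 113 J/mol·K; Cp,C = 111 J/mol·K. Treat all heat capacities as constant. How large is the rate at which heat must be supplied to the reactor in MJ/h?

Q_in = 2500 MJ/h

Extent of reaction ξ = 0.549 × 9.15 = 5.0234 mol/s
Reaction term: ξ·ΔH°_rxn = 5.0234 × 111 = 557.59 kJ/s
Sensible, feed 181→25 °C: -379.69 kJ/s
Outlet flows (mol/s): A 4.1266, B 5.0234, C 5.0234
Sensible, products 25→257 °C: 515.72 kJ/s
Q = ΔH = 693.62 kJ/s = 693.62 kW
Heat supplied = 2497 MJ/h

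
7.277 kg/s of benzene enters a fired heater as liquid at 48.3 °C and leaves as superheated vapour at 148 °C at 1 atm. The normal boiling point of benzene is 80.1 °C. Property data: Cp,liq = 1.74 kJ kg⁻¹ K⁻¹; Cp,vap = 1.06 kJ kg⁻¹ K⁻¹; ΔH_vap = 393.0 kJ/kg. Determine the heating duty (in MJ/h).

liquid 48.3→80.1 °C: 55.332 kJ/kg
vaporisation at 80.1 °C: 393 kJ/kg
vapour 80.1→148 °C: 71.974 kJ/kg
Δh = 55.332 + 393 + 71.974 = 520.31 kJ/kg
Q = ṁ·Δh = 7.277 kg/s × 520.31 kJ/kg = 3786.3 kJ/s
|Q| = 3786.3 kW = 13631 MJ/h

Q = 13600 MJ/h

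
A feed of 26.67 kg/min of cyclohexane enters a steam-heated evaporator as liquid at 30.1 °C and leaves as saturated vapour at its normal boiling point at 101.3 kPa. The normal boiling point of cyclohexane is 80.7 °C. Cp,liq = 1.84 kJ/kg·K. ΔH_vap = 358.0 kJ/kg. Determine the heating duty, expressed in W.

Q = 201000 W

liquid 30.1→80.7 °C: 93.104 kJ/kg
vaporisation at 80.7 °C: 358 kJ/kg
Δh = 93.104 + 358 = 451.1 kJ/kg
Q = ṁ·Δh = 26.67 kg/min × 451.1 kJ/kg = 12031 kJ/min
|Q| = 200.52 kW = 200520 W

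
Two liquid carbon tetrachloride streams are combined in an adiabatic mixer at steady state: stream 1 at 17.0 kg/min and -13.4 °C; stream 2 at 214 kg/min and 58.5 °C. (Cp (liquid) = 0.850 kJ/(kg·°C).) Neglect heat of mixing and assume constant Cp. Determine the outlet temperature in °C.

Energy balance with Q = 0: Σ ṁᵢCp,ᵢ(T_out − Tᵢ) = 0
T_out = Σ ṁᵢCp,ᵢTᵢ / Σ ṁᵢCp,ᵢ
      = 10448 / 196.35 = 53.209 °C

T_out = 53.2 °C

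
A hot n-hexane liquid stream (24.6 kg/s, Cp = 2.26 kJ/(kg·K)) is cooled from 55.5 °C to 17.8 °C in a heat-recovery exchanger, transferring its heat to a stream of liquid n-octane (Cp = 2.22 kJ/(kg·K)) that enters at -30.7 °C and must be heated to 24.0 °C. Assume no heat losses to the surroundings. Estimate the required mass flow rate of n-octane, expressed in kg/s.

Heat released by hot stream: Q = 24.6 × 2.26 × (55.5 − 17.8) = 2096 kJ/s
Energy balance on cold side (adiabatic exchanger): Q = ṁ_c·Cp_c·(T_c,out − T_c,in)
ṁ_c = 2096 / [2.22 × (24.0 − -30.7)] = 17.26 kg/s

ṁ_c = 17.3 kg/s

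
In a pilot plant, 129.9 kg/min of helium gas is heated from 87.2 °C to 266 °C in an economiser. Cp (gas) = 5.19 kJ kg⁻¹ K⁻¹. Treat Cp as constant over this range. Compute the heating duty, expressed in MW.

Q = 2.01 MW

Q = ṁ·Cp·ΔT = 129.9 × 5.19 × (266 − 87.2) = 120540 kJ/min
Converting: 120540 / 60 s = 2009.1 kW
Heating duty = 2.0091 MW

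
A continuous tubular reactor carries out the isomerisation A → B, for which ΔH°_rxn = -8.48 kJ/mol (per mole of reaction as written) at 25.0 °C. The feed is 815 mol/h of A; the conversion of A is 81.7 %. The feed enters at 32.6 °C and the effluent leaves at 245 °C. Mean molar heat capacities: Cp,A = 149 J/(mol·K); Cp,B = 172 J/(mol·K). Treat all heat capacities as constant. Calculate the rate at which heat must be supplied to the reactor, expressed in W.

Q_in = 6530 W

Extent of reaction ξ = 0.817 × 815 = 665.85 mol/h
Reaction term: ξ·ΔH°_rxn = 665.85 × -8.48 = -5646.5 kJ/h
Sensible, feed 32.6→25 °C: -922.91 kJ/h
Outlet flows (mol/h): A 149.15, B 665.85
Sensible, products 25→245 °C: 30085 kJ/h
Q = ΔH = 23516 kJ/h = 6.5321 kW
Heat supplied = 6532.1 W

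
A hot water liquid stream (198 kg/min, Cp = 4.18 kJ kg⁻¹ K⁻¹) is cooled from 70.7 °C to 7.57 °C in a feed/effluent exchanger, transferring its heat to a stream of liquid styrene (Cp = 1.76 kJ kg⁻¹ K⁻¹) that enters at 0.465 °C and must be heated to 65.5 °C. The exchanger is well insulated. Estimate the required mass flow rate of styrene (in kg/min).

Heat released by hot stream: Q = 198 × 4.18 × (70.7 − 7.57) = 52249 kJ/min
Energy balance on cold side (adiabatic exchanger): Q = ṁ_c·Cp_c·(T_c,out − T_c,in)
ṁ_c = 52249 / [1.76 × (65.5 − 0.465)] = 456.48 kg/min

ṁ_c = 456 kg/min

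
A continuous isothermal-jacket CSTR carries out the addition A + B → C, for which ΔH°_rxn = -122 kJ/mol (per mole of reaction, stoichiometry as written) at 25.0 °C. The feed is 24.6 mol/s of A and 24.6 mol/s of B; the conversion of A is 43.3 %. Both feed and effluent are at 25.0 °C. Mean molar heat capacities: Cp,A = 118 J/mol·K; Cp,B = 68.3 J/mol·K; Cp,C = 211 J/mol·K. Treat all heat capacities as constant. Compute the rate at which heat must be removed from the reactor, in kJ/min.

Extent of reaction ξ = 0.433 × 24.6 = 10.652 mol/s
Reaction term: ξ·ΔH°_rxn = 10.652 × -122 = -1299.5 kJ/s
Q = ΔH = -1299.5 kJ/s = -1299.5 kW
Heat removed = 77971 kJ/min

Q_out = 78000 kJ/min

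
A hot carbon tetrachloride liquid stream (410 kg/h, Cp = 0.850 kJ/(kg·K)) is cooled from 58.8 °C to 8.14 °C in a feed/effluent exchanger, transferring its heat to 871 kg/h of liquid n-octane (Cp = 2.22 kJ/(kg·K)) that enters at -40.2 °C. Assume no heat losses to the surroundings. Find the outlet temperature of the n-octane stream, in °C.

T_c,out = -31.1 °C

Heat released by hot stream: Q = 410 × 0.850 × (58.8 − 8.14) = 17655 kJ/h
Energy balance on cold side (adiabatic exchanger): Q = ṁ_c·Cp_c·(T_c,out − T_c,in)
T_c,out = -40.2 + 17655/(871 × 2.22) = -31.069 °C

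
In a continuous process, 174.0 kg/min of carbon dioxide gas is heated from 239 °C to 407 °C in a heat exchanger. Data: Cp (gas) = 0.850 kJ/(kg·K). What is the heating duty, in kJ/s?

Q = ṁ·Cp·ΔT = 174.0 × 0.850 × (407 − 239) = 24847 kJ/min
Converting: 24847 / 60 s = 414.12 kW

Q = 414 kJ/s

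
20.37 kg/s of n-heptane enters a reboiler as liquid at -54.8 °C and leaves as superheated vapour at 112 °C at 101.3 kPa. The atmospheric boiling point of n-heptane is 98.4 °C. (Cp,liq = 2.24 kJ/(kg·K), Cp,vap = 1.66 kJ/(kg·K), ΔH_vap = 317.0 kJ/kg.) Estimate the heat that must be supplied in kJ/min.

liquid -54.8→98.4 °C: 343.17 kJ/kg
vaporisation at 98.4 °C: 317 kJ/kg
vapour 98.4→112 °C: 22.576 kJ/kg
Δh = 343.17 + 317 + 22.576 = 682.74 kJ/kg
Q = ṁ·Δh = 20.37 kg/s × 682.74 kJ/kg = 13907 kJ/s
|Q| = 13907 kW = 834450 kJ/min

Q = 834000 kJ/min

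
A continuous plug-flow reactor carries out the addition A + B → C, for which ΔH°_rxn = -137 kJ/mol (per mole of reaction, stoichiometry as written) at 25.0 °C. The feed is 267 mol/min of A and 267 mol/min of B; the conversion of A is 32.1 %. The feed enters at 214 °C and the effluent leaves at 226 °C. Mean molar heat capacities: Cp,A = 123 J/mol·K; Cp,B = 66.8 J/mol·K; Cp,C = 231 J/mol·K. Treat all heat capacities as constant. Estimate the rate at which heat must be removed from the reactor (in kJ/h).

Q_out = 625000 kJ/h

Extent of reaction ξ = 0.321 × 267 = 85.707 mol/min
Reaction term: ξ·ΔH°_rxn = 85.707 × -137 = -11742 kJ/min
Sensible, feed 214→25 °C: -9577.9 kJ/min
Outlet flows (mol/min): A 181.29, B 181.29, C 85.707
Sensible, products 25→226 °C: 10896 kJ/min
Q = ΔH = -10424 kJ/min = -173.73 kW
Heat removed = 625440 kJ/h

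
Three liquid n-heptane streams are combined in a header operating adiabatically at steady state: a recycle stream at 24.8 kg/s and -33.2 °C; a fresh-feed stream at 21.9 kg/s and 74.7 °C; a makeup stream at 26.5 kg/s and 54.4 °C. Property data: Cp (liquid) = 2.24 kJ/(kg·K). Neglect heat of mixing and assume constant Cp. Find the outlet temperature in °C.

T_out = 30.8 °C

Energy balance with Q = 0: Σ ṁᵢCp,ᵢ(T_out − Tᵢ) = 0
T_out = Σ ṁᵢCp,ᵢTᵢ / Σ ṁᵢCp,ᵢ
      = 5049.3 / 163.97 = 30.795 °C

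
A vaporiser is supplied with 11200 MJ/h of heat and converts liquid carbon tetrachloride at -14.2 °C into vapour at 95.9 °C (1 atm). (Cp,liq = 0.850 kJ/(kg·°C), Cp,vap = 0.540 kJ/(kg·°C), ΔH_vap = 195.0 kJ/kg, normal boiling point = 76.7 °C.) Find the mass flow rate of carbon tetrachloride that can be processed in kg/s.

ṁ = 11.0 kg/s

Δh = 0.850×(76.7−-14.2) + 195.0 + 0.540×(95.9−76.7) = 282.63 kJ/kg
Q = 11200 MJ/h = 3111.1 kJ/s = 3111.1 kJ/s
ṁ = Q/Δh = 3111.1 / 282.63 = 11.008 kg/s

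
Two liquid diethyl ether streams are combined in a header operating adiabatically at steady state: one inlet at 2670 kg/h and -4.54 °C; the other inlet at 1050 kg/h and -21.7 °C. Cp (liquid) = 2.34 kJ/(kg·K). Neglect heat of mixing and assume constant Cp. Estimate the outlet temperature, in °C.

T_out = -9.38 °C

Adiabatic, steady state ⇒ Σ ṁᵢCp,ᵢ(T_out − Tᵢ) = 0
Σ ṁᵢCp,ᵢTᵢ = 2670×2.34×-4.54 + 1050×2.34×-21.7 = -81682
Σ ṁᵢCp,ᵢ = 2670×2.34 + 1050×2.34 = 8704.8
T_out = -81682 / 8704.8 = -9.3835 °C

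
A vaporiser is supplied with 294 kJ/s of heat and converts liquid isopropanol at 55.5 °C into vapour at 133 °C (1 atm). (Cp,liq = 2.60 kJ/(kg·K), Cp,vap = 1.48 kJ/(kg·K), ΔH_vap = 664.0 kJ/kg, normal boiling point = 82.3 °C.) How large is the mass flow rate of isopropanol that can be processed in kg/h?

Δh = 2.60×(82.3−55.5) + 664.0 + 1.48×(133−82.3) = 808.72 kJ/kg
Q = 294 kJ/s = 294 kJ/s = 1.0584e+06 kJ/h
ṁ = Q/Δh = 1.0584e+06 / 808.72 = 1308.7 kg/h

ṁ = 1310 kg/h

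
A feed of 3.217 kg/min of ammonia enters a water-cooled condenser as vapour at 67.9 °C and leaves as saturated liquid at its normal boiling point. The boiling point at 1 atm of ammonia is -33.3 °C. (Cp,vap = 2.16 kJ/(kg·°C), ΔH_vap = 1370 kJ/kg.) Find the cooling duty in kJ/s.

vapour 67.9→-33.3 °C: -218.59 kJ/kg
condensation at -33.3 °C: -1370 kJ/kg
Δh = -218.59 + -1370 = -1588.6 kJ/kg
Q = ṁ·Δh = 3.217 kg/min × -1588.6 kJ/kg = -5110.5 kJ/min
|Q| = 85.175 kW

Q_c = 85.2 kJ/s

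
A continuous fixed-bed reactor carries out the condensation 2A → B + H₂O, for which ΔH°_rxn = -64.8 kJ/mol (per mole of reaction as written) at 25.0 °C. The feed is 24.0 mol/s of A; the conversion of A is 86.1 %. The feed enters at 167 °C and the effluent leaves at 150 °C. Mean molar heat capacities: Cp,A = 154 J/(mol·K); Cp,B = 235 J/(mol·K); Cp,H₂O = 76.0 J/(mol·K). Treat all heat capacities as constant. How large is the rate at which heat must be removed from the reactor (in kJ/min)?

Q_out = 43700 kJ/min

Extent of reaction ξ = 0.861 × 24.0 / 2 = 10.332 mol/s
Reaction term: ξ·ΔH°_rxn = 10.332 × -64.8 = -669.51 kJ/s
Sensible, feed 167→25 °C: -524.83 kJ/s
Outlet flows (mol/s): A 3.336, B 10.332, H₂O 10.332
Sensible, products 25→150 °C: 465.87 kJ/s
Q = ΔH = -728.47 kJ/s = -728.47 kW
Heat removed = 43708 kJ/min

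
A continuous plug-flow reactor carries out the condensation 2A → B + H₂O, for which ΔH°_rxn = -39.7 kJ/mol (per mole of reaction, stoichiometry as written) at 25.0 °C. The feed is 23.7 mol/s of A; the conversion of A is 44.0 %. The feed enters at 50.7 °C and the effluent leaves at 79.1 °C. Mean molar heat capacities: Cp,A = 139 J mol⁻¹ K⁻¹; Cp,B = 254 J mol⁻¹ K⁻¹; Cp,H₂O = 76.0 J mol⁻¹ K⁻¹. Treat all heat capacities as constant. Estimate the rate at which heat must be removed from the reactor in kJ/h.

Extent of reaction ξ = 0.440 × 23.7 / 2 = 5.214 mol/s
Reaction term: ξ·ΔH°_rxn = 5.214 × -39.7 = -207 kJ/s
Sensible, feed 50.7→25 °C: -84.664 kJ/s
Outlet flows (mol/s): A 13.272, B 5.214, H₂O 5.214
Sensible, products 25→79.1 °C: 192.89 kJ/s
Q = ΔH = -98.77 kJ/s = -98.77 kW
Heat removed = 355570 kJ/h

Q_out = 356000 kJ/h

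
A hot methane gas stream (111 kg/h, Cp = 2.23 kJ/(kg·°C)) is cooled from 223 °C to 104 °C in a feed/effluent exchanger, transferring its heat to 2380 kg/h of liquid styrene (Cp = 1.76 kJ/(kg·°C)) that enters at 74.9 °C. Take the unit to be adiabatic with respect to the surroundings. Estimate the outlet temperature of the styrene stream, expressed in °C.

T_c,out = 81.9 °C

Heat released by hot stream: Q = 111 × 2.23 × (223 − 104) = 29456 kJ/h
Energy balance on cold side (adiabatic exchanger): Q = ṁ_c·Cp_c·(T_c,out − T_c,in)
T_c,out = 74.9 + 29456/(2380 × 1.76) = 81.932 °C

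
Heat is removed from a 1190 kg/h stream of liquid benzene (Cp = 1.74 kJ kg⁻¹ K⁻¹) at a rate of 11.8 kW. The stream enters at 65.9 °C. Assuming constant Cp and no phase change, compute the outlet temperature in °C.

Q = 11.8 kW = 42480 kJ/h
ΔT = Q/(ṁ·Cp) = 42480/(1190×1.74) = 20.516 K
T_out = 65.9 − 20.516 = 45.384 °C

T_out = 45.4 °C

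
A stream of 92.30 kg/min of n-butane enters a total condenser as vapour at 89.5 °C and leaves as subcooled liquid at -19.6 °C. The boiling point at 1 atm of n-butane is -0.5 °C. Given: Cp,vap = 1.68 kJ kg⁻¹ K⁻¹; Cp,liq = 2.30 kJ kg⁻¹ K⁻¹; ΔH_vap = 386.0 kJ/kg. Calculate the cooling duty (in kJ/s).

vapour 89.5→-0.5 °C: -151.2 kJ/kg
condensation at -0.5 °C: -386 kJ/kg
liquid -0.5→-19.6 °C: -43.93 kJ/kg
Δh = -151.2 + -386 + -43.93 = -581.13 kJ/kg
Q = ṁ·Δh = 92.30 kg/min × -581.13 kJ/kg = -53638 kJ/min
|Q| = 893.97 kW

Q_c = 894 kJ/s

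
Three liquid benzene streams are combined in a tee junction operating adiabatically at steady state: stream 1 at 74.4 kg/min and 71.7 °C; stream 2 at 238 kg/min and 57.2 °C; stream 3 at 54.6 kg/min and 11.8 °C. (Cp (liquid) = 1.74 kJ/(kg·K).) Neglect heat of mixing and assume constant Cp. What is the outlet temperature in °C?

No heat crosses the boundary, so H_out = H_in.
Σ ṁᵢCp,ᵢTᵢ = 74.4×1.74×71.7 + 238×1.74×57.2 + 54.6×1.74×11.8 = 34091
Σ ṁᵢCp,ᵢ = 74.4×1.74 + 238×1.74 + 54.6×1.74 = 638.58
T_out = 34091 / 638.58 = 53.385 °C

T_out = 53.4 °C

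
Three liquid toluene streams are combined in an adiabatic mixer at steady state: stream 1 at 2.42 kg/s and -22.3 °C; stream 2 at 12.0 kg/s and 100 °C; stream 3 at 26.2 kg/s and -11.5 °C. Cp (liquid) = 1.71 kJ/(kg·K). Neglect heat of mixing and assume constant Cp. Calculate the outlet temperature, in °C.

T_out = 20.8 °C

Energy balance with Q = 0: Σ ṁᵢCp,ᵢ(T_out − Tᵢ) = 0
T_out = Σ ṁᵢCp,ᵢTᵢ / Σ ṁᵢCp,ᵢ
      = 1444.5 / 69.46 = 20.796 °C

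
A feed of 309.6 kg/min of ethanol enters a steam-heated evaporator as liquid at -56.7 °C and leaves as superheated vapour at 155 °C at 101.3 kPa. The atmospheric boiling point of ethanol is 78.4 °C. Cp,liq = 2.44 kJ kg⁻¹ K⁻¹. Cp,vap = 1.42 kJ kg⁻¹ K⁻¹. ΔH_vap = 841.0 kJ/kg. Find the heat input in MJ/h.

liquid -56.7→78.4 °C: 329.64 kJ/kg
vaporisation at 78.4 °C: 841 kJ/kg
vapour 78.4→155 °C: 108.77 kJ/kg
Δh = 329.64 + 841 + 108.77 = 1279.4 kJ/kg
Q = ṁ·Δh = 309.6 kg/min × 1279.4 kJ/kg = 396110 kJ/min
|Q| = 6601.8 kW = 23766 MJ/h

Q = 23800 MJ/h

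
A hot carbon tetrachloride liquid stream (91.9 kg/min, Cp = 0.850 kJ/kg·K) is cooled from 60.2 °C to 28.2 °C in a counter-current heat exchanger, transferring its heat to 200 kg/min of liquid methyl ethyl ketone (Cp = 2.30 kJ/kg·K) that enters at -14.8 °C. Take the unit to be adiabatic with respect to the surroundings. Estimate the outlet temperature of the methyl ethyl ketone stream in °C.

Heat released by hot stream: Q = 91.9 × 0.850 × (60.2 − 28.2) = 2499.7 kJ/min
Energy balance on cold side (adiabatic exchanger): Q = ṁ_c·Cp_c·(T_c,out − T_c,in)
T_c,out = -14.8 + 2499.7/(200 × 2.30) = -9.3659 °C

T_c,out = -9.37 °C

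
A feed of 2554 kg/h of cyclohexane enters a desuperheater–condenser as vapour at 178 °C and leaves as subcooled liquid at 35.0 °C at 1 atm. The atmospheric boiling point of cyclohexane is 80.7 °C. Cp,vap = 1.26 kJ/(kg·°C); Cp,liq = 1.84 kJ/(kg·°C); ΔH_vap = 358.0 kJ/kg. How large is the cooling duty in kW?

vapour 178→80.7 °C: -122.6 kJ/kg
condensation at 80.7 °C: -358 kJ/kg
liquid 80.7→35.0 °C: -84.088 kJ/kg
Δh = -122.6 + -358 + -84.088 = -564.69 kJ/kg
Q = ṁ·Δh = 2554 kg/h × -564.69 kJ/kg = -1.4422e+06 kJ/h
|Q| = 400.61 kW

Q_c = 401 kW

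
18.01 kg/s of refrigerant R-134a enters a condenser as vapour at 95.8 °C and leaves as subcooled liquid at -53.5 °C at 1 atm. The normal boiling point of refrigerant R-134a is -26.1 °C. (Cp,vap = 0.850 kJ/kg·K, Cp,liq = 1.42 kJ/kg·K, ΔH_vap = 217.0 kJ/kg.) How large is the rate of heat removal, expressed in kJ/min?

Q_c = 389000 kJ/min

vapour 95.8→-26.1 °C: -103.62 kJ/kg
condensation at -26.1 °C: -217 kJ/kg
liquid -26.1→-53.5 °C: -38.908 kJ/kg
Δh = -103.62 + -217 + -38.908 = -359.52 kJ/kg
Q = ṁ·Δh = 18.01 kg/s × -359.52 kJ/kg = -6475 kJ/s
|Q| = 6475 kW = 388500 kJ/min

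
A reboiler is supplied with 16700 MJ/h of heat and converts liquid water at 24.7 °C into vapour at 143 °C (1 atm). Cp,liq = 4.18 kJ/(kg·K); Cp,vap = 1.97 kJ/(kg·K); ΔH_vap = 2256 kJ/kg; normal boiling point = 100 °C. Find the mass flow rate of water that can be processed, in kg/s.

Δh = 4.18×(100−24.7) + 2256 + 1.97×(143−100) = 2655.5 kJ/kg
Q = 16700 MJ/h = 4638.9 kJ/s = 4638.9 kJ/s
ṁ = Q/Δh = 4638.9 / 2655.5 = 1.7469 kg/s

ṁ = 1.75 kg/s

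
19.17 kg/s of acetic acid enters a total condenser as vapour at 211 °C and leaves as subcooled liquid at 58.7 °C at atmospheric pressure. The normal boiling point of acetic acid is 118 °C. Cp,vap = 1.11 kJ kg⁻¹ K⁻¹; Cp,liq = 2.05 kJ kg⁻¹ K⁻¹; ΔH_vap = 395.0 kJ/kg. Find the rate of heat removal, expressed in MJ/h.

vapour 211→118 °C: -103.23 kJ/kg
condensation at 118 °C: -395 kJ/kg
liquid 118→58.7 °C: -121.56 kJ/kg
Δh = -103.23 + -395 + -121.56 = -619.79 kJ/kg
Q = ṁ·Δh = 19.17 kg/s × -619.79 kJ/kg = -11881 kJ/s
|Q| = 11881 kW = 42773 MJ/h

Q_c = 42800 MJ/h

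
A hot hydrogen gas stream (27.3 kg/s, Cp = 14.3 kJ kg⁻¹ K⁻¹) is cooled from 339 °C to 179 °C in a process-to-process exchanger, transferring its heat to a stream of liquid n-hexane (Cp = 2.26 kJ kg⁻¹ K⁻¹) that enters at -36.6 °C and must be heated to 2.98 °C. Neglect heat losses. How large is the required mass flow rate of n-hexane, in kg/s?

Heat released by hot stream: Q = 27.3 × 14.3 × (339 − 179) = 62462 kJ/s
Energy balance on cold side (adiabatic exchanger): Q = ṁ_c·Cp_c·(T_c,out − T_c,in)
ṁ_c = 62462 / [2.26 × (2.98 − -36.6)] = 698.29 kg/s

ṁ_c = 698 kg/s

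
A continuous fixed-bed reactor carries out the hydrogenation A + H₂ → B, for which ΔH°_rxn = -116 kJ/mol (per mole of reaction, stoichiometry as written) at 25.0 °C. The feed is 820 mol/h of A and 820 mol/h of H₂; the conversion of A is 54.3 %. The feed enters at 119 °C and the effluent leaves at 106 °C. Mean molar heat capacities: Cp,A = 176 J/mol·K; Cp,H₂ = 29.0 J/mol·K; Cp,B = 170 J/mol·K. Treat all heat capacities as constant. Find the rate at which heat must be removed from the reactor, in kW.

Q_out = 15.3 kW

Extent of reaction ξ = 0.543 × 820 = 445.26 mol/h
Reaction term: ξ·ΔH°_rxn = 445.26 × -116 = -51650 kJ/h
Sensible, feed 119→25 °C: -15801 kJ/h
Outlet flows (mol/h): A 374.74, H₂ 374.74, B 445.26
Sensible, products 25→106 °C: 12354 kJ/h
Q = ΔH = -55098 kJ/h = -15.305 kW
Heat removed = 15.305 kW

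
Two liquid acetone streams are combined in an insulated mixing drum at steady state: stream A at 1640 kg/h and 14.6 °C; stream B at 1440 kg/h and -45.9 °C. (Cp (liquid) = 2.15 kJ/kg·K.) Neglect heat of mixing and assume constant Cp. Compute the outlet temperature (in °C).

No heat crosses the boundary, so H_out = H_in.
T_out = Σ ṁᵢCp,ᵢTᵢ / Σ ṁᵢCp,ᵢ
      = -90627 / 6622 = -13.686 °C

T_out = -13.7 °C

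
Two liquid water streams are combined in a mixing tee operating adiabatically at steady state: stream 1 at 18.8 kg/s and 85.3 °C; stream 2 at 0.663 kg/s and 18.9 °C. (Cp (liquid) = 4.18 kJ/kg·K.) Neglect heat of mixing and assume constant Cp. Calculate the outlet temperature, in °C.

T_out = 83.0 °C

Energy balance with Q = 0: Σ ṁᵢCp,ᵢ(T_out − Tᵢ) = 0
T_out = Σ ṁᵢCp,ᵢTᵢ / Σ ṁᵢCp,ᵢ
      = 6755.6 / 81.355 = 83.038 °C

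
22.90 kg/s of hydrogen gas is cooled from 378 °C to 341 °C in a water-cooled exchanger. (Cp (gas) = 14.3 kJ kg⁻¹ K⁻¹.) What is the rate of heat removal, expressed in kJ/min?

Q_c = 727000 kJ/min

Q = ṁ·Cp·ΔT = 22.90 × 14.3 × (341 − 378) = -12116 kJ/s
Cooling duty = 726980 kJ/min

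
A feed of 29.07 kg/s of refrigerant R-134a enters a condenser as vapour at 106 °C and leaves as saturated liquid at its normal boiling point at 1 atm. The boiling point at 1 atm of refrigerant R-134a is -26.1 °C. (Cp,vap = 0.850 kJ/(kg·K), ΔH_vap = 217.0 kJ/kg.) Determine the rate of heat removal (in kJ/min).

Q_c = 574000 kJ/min

vapour 106→-26.1 °C: -112.28 kJ/kg
condensation at -26.1 °C: -217 kJ/kg
Δh = -112.28 + -217 = -329.28 kJ/kg
Q = ṁ·Δh = 29.07 kg/s × -329.28 kJ/kg = -9572.3 kJ/s
|Q| = 9572.3 kW = 574340 kJ/min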